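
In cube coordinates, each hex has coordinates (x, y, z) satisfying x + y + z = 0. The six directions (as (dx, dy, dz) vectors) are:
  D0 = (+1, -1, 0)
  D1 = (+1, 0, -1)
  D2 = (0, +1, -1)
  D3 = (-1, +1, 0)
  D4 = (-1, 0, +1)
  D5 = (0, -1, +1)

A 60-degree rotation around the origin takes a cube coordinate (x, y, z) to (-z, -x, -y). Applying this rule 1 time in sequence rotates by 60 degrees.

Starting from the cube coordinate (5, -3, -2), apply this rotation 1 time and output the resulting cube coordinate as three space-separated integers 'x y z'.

Answer: 2 -5 3

Derivation:
Start: (5, -3, -2)
Step 1: (5, -3, -2) -> (-(-2), -(5), -(-3)) = (2, -5, 3)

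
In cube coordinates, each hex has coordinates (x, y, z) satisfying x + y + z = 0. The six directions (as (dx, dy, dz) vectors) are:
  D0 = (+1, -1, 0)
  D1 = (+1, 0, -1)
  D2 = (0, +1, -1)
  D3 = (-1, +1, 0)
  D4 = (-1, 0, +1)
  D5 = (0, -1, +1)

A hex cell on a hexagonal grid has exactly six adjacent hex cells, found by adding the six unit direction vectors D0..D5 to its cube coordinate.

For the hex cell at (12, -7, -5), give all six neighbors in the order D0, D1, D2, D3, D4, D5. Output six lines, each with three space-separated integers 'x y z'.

Answer: 13 -8 -5
13 -7 -6
12 -6 -6
11 -6 -5
11 -7 -4
12 -8 -4

Derivation:
Center: (12, -7, -5). Add each direction:
  D0: (12, -7, -5) + (1, -1, 0) = (13, -8, -5)
  D1: (12, -7, -5) + (1, 0, -1) = (13, -7, -6)
  D2: (12, -7, -5) + (0, 1, -1) = (12, -6, -6)
  D3: (12, -7, -5) + (-1, 1, 0) = (11, -6, -5)
  D4: (12, -7, -5) + (-1, 0, 1) = (11, -7, -4)
  D5: (12, -7, -5) + (0, -1, 1) = (12, -8, -4)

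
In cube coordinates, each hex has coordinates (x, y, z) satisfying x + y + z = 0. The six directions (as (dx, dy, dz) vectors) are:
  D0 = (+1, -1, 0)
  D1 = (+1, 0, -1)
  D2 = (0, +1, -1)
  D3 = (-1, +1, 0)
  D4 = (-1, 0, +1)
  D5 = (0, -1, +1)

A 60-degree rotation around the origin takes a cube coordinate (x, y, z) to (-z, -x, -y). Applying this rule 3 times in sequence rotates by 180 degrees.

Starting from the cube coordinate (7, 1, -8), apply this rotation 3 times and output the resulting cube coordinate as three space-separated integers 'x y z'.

Answer: -7 -1 8

Derivation:
Start: (7, 1, -8)
Step 1: (7, 1, -8) -> (-(-8), -(7), -(1)) = (8, -7, -1)
Step 2: (8, -7, -1) -> (-(-1), -(8), -(-7)) = (1, -8, 7)
Step 3: (1, -8, 7) -> (-(7), -(1), -(-8)) = (-7, -1, 8)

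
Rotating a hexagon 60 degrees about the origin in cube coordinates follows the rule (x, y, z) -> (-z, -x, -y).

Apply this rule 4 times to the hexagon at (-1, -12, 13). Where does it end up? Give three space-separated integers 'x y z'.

Start: (-1, -12, 13)
Step 1: (-1, -12, 13) -> (-(13), -(-1), -(-12)) = (-13, 1, 12)
Step 2: (-13, 1, 12) -> (-(12), -(-13), -(1)) = (-12, 13, -1)
Step 3: (-12, 13, -1) -> (-(-1), -(-12), -(13)) = (1, 12, -13)
Step 4: (1, 12, -13) -> (-(-13), -(1), -(12)) = (13, -1, -12)

Answer: 13 -1 -12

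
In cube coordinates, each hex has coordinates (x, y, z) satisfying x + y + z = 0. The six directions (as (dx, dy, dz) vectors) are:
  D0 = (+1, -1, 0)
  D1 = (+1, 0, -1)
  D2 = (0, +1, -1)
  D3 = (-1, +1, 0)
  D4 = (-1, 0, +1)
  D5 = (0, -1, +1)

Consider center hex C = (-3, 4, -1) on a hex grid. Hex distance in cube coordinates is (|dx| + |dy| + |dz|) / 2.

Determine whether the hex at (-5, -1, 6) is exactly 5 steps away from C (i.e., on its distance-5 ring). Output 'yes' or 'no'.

Answer: no

Derivation:
|px - cx| = |-5 - (-3)| = 2
|py - cy| = |-1 - 4| = 5
|pz - cz| = |6 - (-1)| = 7
distance = (2+5+7)/2 = 14/2 = 7
radius = 5; distance != radius -> no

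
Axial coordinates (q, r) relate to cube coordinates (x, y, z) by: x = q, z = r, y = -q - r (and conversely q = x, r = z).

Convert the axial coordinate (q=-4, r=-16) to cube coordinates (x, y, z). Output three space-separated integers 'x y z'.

Answer: -4 20 -16

Derivation:
x = q = -4
z = r = -16
y = -x - z = -(-4) - (-16) = 20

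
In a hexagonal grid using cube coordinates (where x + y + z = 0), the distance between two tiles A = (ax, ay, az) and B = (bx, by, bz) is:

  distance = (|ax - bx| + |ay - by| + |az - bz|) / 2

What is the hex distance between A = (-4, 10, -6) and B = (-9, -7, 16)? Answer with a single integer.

Answer: 22

Derivation:
|ax - bx| = |-4 - (-9)| = 5
|ay - by| = |10 - (-7)| = 17
|az - bz| = |-6 - 16| = 22
distance = (5 + 17 + 22) / 2 = 44 / 2 = 22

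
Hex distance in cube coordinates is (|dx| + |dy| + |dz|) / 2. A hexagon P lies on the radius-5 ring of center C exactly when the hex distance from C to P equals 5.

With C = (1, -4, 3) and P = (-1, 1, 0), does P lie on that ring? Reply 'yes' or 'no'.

Answer: yes

Derivation:
|px - cx| = |-1 - 1| = 2
|py - cy| = |1 - (-4)| = 5
|pz - cz| = |0 - 3| = 3
distance = (2+5+3)/2 = 10/2 = 5
radius = 5; distance == radius -> yes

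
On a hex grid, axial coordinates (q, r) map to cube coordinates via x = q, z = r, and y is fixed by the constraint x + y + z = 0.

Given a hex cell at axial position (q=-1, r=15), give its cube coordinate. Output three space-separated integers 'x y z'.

x = q = -1
z = r = 15
y = -x - z = -(-1) - (15) = -14

Answer: -1 -14 15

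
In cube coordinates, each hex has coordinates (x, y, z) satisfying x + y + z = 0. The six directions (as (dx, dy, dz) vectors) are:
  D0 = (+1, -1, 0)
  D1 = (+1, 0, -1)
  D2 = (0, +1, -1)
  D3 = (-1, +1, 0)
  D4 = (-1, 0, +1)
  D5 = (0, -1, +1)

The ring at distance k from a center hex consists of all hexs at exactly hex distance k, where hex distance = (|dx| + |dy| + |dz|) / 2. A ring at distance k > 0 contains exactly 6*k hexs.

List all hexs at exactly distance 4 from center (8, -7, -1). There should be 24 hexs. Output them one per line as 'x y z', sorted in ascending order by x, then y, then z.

Answer: 4 -7 3
4 -6 2
4 -5 1
4 -4 0
4 -3 -1
5 -8 3
5 -3 -2
6 -9 3
6 -3 -3
7 -10 3
7 -3 -4
8 -11 3
8 -3 -5
9 -11 2
9 -4 -5
10 -11 1
10 -5 -5
11 -11 0
11 -6 -5
12 -11 -1
12 -10 -2
12 -9 -3
12 -8 -4
12 -7 -5

Derivation:
Walk ring at distance 4 from (8, -7, -1):
Start at center + D4*4 = (4, -7, 3)
  hex 0: (4, -7, 3)
  hex 1: (5, -8, 3)
  hex 2: (6, -9, 3)
  hex 3: (7, -10, 3)
  hex 4: (8, -11, 3)
  hex 5: (9, -11, 2)
  hex 6: (10, -11, 1)
  hex 7: (11, -11, 0)
  hex 8: (12, -11, -1)
  hex 9: (12, -10, -2)
  hex 10: (12, -9, -3)
  hex 11: (12, -8, -4)
  hex 12: (12, -7, -5)
  hex 13: (11, -6, -5)
  hex 14: (10, -5, -5)
  hex 15: (9, -4, -5)
  hex 16: (8, -3, -5)
  hex 17: (7, -3, -4)
  hex 18: (6, -3, -3)
  hex 19: (5, -3, -2)
  hex 20: (4, -3, -1)
  hex 21: (4, -4, 0)
  hex 22: (4, -5, 1)
  hex 23: (4, -6, 2)
Sorted: 24 hexes.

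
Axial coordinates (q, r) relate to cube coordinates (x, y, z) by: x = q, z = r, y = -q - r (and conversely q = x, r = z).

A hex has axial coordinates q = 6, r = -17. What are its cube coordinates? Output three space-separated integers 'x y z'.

Answer: 6 11 -17

Derivation:
x = q = 6
z = r = -17
y = -x - z = -(6) - (-17) = 11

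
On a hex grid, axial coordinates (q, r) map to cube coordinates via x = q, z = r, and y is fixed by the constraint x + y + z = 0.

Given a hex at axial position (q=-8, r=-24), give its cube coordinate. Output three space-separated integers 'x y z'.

Answer: -8 32 -24

Derivation:
x = q = -8
z = r = -24
y = -x - z = -(-8) - (-24) = 32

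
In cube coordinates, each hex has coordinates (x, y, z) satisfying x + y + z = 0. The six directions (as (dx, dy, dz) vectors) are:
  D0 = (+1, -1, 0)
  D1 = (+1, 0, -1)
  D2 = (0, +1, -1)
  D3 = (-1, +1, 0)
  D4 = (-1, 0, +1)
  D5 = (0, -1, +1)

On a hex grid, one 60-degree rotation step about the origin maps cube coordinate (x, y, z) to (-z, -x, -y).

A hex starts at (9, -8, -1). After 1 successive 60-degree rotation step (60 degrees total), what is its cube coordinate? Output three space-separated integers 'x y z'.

Start: (9, -8, -1)
Step 1: (9, -8, -1) -> (-(-1), -(9), -(-8)) = (1, -9, 8)

Answer: 1 -9 8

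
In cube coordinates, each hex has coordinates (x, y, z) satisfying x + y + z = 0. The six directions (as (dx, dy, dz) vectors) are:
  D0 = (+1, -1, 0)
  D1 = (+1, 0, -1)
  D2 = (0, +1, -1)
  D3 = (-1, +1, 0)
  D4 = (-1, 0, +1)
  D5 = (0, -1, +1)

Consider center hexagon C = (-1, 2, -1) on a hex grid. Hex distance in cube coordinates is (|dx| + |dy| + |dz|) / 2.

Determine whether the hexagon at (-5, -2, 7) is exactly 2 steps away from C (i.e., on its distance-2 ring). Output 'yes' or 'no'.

Answer: no

Derivation:
|px - cx| = |-5 - (-1)| = 4
|py - cy| = |-2 - 2| = 4
|pz - cz| = |7 - (-1)| = 8
distance = (4+4+8)/2 = 16/2 = 8
radius = 2; distance != radius -> no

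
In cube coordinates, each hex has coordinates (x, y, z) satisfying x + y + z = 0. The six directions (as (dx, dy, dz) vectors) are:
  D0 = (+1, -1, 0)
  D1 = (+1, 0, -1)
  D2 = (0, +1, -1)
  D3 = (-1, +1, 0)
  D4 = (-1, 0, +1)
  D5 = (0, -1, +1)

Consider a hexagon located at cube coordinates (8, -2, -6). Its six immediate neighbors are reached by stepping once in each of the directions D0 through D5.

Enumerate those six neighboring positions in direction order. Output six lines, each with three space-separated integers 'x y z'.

Center: (8, -2, -6). Add each direction:
  D0: (8, -2, -6) + (1, -1, 0) = (9, -3, -6)
  D1: (8, -2, -6) + (1, 0, -1) = (9, -2, -7)
  D2: (8, -2, -6) + (0, 1, -1) = (8, -1, -7)
  D3: (8, -2, -6) + (-1, 1, 0) = (7, -1, -6)
  D4: (8, -2, -6) + (-1, 0, 1) = (7, -2, -5)
  D5: (8, -2, -6) + (0, -1, 1) = (8, -3, -5)

Answer: 9 -3 -6
9 -2 -7
8 -1 -7
7 -1 -6
7 -2 -5
8 -3 -5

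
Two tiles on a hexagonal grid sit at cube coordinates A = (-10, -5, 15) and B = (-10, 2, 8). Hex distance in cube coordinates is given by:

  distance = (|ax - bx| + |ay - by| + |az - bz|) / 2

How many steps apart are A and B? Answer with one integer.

Answer: 7

Derivation:
|ax - bx| = |-10 - (-10)| = 0
|ay - by| = |-5 - 2| = 7
|az - bz| = |15 - 8| = 7
distance = (0 + 7 + 7) / 2 = 14 / 2 = 7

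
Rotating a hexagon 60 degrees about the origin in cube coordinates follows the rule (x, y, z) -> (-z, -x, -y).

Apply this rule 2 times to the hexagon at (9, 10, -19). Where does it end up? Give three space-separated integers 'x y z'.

Start: (9, 10, -19)
Step 1: (9, 10, -19) -> (-(-19), -(9), -(10)) = (19, -9, -10)
Step 2: (19, -9, -10) -> (-(-10), -(19), -(-9)) = (10, -19, 9)

Answer: 10 -19 9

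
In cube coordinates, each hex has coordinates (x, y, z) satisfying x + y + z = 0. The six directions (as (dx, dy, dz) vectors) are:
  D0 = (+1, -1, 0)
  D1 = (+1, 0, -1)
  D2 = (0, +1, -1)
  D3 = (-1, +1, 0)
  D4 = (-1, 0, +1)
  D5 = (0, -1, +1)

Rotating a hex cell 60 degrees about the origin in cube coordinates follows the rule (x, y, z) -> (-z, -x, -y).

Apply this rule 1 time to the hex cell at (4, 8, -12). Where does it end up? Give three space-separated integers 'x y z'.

Answer: 12 -4 -8

Derivation:
Start: (4, 8, -12)
Step 1: (4, 8, -12) -> (-(-12), -(4), -(8)) = (12, -4, -8)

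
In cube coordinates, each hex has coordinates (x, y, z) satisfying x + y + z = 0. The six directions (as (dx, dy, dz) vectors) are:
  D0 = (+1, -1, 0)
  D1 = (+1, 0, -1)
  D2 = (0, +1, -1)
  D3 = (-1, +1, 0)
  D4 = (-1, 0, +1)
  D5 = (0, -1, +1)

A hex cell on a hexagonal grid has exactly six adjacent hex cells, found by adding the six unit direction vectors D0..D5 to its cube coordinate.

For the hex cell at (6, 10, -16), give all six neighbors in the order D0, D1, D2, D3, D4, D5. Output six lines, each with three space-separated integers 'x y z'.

Center: (6, 10, -16). Add each direction:
  D0: (6, 10, -16) + (1, -1, 0) = (7, 9, -16)
  D1: (6, 10, -16) + (1, 0, -1) = (7, 10, -17)
  D2: (6, 10, -16) + (0, 1, -1) = (6, 11, -17)
  D3: (6, 10, -16) + (-1, 1, 0) = (5, 11, -16)
  D4: (6, 10, -16) + (-1, 0, 1) = (5, 10, -15)
  D5: (6, 10, -16) + (0, -1, 1) = (6, 9, -15)

Answer: 7 9 -16
7 10 -17
6 11 -17
5 11 -16
5 10 -15
6 9 -15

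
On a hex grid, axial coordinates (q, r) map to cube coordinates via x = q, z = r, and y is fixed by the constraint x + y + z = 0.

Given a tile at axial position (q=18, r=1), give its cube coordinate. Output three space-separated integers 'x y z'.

x = q = 18
z = r = 1
y = -x - z = -(18) - (1) = -19

Answer: 18 -19 1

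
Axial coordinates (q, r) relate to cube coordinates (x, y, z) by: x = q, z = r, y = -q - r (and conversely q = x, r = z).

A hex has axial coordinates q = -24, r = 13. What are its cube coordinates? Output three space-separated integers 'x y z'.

Answer: -24 11 13

Derivation:
x = q = -24
z = r = 13
y = -x - z = -(-24) - (13) = 11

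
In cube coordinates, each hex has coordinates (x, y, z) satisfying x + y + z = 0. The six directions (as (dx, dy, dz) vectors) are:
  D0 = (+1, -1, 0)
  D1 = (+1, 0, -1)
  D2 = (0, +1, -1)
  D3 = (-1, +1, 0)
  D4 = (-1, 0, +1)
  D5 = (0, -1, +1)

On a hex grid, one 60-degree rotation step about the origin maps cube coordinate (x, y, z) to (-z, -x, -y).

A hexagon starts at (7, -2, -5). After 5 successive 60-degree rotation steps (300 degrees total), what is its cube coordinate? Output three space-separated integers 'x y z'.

Start: (7, -2, -5)
Step 1: (7, -2, -5) -> (-(-5), -(7), -(-2)) = (5, -7, 2)
Step 2: (5, -7, 2) -> (-(2), -(5), -(-7)) = (-2, -5, 7)
Step 3: (-2, -5, 7) -> (-(7), -(-2), -(-5)) = (-7, 2, 5)
Step 4: (-7, 2, 5) -> (-(5), -(-7), -(2)) = (-5, 7, -2)
Step 5: (-5, 7, -2) -> (-(-2), -(-5), -(7)) = (2, 5, -7)

Answer: 2 5 -7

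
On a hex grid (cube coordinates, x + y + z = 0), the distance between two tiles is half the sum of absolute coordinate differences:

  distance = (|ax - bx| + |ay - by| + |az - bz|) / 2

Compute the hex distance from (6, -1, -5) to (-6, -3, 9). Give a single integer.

|ax - bx| = |6 - (-6)| = 12
|ay - by| = |-1 - (-3)| = 2
|az - bz| = |-5 - 9| = 14
distance = (12 + 2 + 14) / 2 = 28 / 2 = 14

Answer: 14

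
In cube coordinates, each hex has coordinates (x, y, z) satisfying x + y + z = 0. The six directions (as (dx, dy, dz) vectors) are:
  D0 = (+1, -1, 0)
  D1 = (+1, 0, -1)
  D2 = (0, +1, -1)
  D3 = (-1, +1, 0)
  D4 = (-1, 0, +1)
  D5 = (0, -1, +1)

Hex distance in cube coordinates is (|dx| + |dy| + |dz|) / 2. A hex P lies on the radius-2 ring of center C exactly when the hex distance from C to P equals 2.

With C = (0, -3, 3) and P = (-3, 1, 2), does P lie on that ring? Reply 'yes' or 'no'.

Answer: no

Derivation:
|px - cx| = |-3 - 0| = 3
|py - cy| = |1 - (-3)| = 4
|pz - cz| = |2 - 3| = 1
distance = (3+4+1)/2 = 8/2 = 4
radius = 2; distance != radius -> no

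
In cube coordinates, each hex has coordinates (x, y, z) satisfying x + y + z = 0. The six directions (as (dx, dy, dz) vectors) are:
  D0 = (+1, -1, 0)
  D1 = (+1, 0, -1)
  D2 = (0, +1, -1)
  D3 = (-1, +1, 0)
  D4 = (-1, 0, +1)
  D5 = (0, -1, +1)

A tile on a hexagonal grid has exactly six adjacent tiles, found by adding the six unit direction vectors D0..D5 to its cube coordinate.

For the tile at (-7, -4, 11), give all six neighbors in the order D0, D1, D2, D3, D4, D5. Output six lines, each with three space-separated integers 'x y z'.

Center: (-7, -4, 11). Add each direction:
  D0: (-7, -4, 11) + (1, -1, 0) = (-6, -5, 11)
  D1: (-7, -4, 11) + (1, 0, -1) = (-6, -4, 10)
  D2: (-7, -4, 11) + (0, 1, -1) = (-7, -3, 10)
  D3: (-7, -4, 11) + (-1, 1, 0) = (-8, -3, 11)
  D4: (-7, -4, 11) + (-1, 0, 1) = (-8, -4, 12)
  D5: (-7, -4, 11) + (0, -1, 1) = (-7, -5, 12)

Answer: -6 -5 11
-6 -4 10
-7 -3 10
-8 -3 11
-8 -4 12
-7 -5 12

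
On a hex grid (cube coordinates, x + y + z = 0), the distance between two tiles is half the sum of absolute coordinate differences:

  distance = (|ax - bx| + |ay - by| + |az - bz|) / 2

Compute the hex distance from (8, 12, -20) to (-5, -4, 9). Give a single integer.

|ax - bx| = |8 - (-5)| = 13
|ay - by| = |12 - (-4)| = 16
|az - bz| = |-20 - 9| = 29
distance = (13 + 16 + 29) / 2 = 58 / 2 = 29

Answer: 29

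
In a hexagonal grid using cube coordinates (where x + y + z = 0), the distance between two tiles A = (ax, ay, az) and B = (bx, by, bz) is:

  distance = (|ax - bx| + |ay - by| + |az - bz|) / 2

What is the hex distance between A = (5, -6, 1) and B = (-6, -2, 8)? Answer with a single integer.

|ax - bx| = |5 - (-6)| = 11
|ay - by| = |-6 - (-2)| = 4
|az - bz| = |1 - 8| = 7
distance = (11 + 4 + 7) / 2 = 22 / 2 = 11

Answer: 11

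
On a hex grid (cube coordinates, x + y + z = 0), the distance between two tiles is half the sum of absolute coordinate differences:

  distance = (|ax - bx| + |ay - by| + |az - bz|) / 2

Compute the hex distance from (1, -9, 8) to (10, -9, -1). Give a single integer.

Answer: 9

Derivation:
|ax - bx| = |1 - 10| = 9
|ay - by| = |-9 - (-9)| = 0
|az - bz| = |8 - (-1)| = 9
distance = (9 + 0 + 9) / 2 = 18 / 2 = 9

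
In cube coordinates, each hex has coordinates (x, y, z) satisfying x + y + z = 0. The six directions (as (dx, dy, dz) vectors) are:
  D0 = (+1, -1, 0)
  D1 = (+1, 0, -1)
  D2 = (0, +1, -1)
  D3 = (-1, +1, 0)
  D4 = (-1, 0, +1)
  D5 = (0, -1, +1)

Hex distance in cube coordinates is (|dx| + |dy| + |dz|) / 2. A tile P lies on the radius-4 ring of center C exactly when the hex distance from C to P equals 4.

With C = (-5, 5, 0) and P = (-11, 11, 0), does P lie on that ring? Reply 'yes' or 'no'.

|px - cx| = |-11 - (-5)| = 6
|py - cy| = |11 - 5| = 6
|pz - cz| = |0 - 0| = 0
distance = (6+6+0)/2 = 12/2 = 6
radius = 4; distance != radius -> no

Answer: no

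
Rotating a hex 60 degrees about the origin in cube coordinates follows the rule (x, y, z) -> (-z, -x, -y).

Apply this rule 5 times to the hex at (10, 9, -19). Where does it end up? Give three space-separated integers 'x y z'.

Answer: -9 19 -10

Derivation:
Start: (10, 9, -19)
Step 1: (10, 9, -19) -> (-(-19), -(10), -(9)) = (19, -10, -9)
Step 2: (19, -10, -9) -> (-(-9), -(19), -(-10)) = (9, -19, 10)
Step 3: (9, -19, 10) -> (-(10), -(9), -(-19)) = (-10, -9, 19)
Step 4: (-10, -9, 19) -> (-(19), -(-10), -(-9)) = (-19, 10, 9)
Step 5: (-19, 10, 9) -> (-(9), -(-19), -(10)) = (-9, 19, -10)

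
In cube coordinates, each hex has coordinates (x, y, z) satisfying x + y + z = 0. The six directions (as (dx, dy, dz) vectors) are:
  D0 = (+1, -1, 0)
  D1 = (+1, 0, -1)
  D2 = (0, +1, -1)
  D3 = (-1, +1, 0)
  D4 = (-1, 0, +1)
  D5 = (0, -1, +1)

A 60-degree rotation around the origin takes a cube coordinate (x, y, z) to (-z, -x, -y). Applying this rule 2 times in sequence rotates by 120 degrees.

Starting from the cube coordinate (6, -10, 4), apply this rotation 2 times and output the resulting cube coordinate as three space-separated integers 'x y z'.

Start: (6, -10, 4)
Step 1: (6, -10, 4) -> (-(4), -(6), -(-10)) = (-4, -6, 10)
Step 2: (-4, -6, 10) -> (-(10), -(-4), -(-6)) = (-10, 4, 6)

Answer: -10 4 6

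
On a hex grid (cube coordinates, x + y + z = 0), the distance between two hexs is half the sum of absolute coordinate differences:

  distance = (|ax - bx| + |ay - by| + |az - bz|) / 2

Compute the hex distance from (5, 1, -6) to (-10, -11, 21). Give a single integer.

|ax - bx| = |5 - (-10)| = 15
|ay - by| = |1 - (-11)| = 12
|az - bz| = |-6 - 21| = 27
distance = (15 + 12 + 27) / 2 = 54 / 2 = 27

Answer: 27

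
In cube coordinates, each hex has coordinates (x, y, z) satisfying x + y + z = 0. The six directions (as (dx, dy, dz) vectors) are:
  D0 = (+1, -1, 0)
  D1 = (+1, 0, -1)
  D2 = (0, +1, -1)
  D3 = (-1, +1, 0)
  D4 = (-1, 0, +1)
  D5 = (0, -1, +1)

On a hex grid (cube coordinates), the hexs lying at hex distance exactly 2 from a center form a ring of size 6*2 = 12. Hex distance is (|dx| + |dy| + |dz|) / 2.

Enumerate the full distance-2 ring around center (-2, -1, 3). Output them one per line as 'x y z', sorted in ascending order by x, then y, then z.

Walk ring at distance 2 from (-2, -1, 3):
Start at center + D4*2 = (-4, -1, 5)
  hex 0: (-4, -1, 5)
  hex 1: (-3, -2, 5)
  hex 2: (-2, -3, 5)
  hex 3: (-1, -3, 4)
  hex 4: (0, -3, 3)
  hex 5: (0, -2, 2)
  hex 6: (0, -1, 1)
  hex 7: (-1, 0, 1)
  hex 8: (-2, 1, 1)
  hex 9: (-3, 1, 2)
  hex 10: (-4, 1, 3)
  hex 11: (-4, 0, 4)
Sorted: 12 hexes.

Answer: -4 -1 5
-4 0 4
-4 1 3
-3 -2 5
-3 1 2
-2 -3 5
-2 1 1
-1 -3 4
-1 0 1
0 -3 3
0 -2 2
0 -1 1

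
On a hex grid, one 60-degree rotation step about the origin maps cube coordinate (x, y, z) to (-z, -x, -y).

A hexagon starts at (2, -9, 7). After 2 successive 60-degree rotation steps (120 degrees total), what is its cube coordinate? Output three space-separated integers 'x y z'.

Answer: -9 7 2

Derivation:
Start: (2, -9, 7)
Step 1: (2, -9, 7) -> (-(7), -(2), -(-9)) = (-7, -2, 9)
Step 2: (-7, -2, 9) -> (-(9), -(-7), -(-2)) = (-9, 7, 2)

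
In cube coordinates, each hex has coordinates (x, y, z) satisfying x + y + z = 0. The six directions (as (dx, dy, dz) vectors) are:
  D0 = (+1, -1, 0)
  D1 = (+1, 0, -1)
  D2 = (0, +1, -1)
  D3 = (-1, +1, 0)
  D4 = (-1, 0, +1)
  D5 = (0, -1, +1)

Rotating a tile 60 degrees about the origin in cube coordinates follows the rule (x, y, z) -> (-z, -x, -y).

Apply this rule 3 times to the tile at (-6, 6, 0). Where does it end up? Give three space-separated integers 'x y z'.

Answer: 6 -6 0

Derivation:
Start: (-6, 6, 0)
Step 1: (-6, 6, 0) -> (-(0), -(-6), -(6)) = (0, 6, -6)
Step 2: (0, 6, -6) -> (-(-6), -(0), -(6)) = (6, 0, -6)
Step 3: (6, 0, -6) -> (-(-6), -(6), -(0)) = (6, -6, 0)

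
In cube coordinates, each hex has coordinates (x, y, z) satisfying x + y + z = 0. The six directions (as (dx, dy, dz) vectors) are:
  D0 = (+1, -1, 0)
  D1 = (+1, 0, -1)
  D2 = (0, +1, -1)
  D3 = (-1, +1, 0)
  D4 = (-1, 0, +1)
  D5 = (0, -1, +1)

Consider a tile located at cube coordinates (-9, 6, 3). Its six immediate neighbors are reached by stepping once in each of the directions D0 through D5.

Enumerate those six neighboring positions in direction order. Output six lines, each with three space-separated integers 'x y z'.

Center: (-9, 6, 3). Add each direction:
  D0: (-9, 6, 3) + (1, -1, 0) = (-8, 5, 3)
  D1: (-9, 6, 3) + (1, 0, -1) = (-8, 6, 2)
  D2: (-9, 6, 3) + (0, 1, -1) = (-9, 7, 2)
  D3: (-9, 6, 3) + (-1, 1, 0) = (-10, 7, 3)
  D4: (-9, 6, 3) + (-1, 0, 1) = (-10, 6, 4)
  D5: (-9, 6, 3) + (0, -1, 1) = (-9, 5, 4)

Answer: -8 5 3
-8 6 2
-9 7 2
-10 7 3
-10 6 4
-9 5 4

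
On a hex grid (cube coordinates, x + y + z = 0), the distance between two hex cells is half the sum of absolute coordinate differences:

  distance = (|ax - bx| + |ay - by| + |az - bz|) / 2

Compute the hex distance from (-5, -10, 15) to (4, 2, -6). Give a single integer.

Answer: 21

Derivation:
|ax - bx| = |-5 - 4| = 9
|ay - by| = |-10 - 2| = 12
|az - bz| = |15 - (-6)| = 21
distance = (9 + 12 + 21) / 2 = 42 / 2 = 21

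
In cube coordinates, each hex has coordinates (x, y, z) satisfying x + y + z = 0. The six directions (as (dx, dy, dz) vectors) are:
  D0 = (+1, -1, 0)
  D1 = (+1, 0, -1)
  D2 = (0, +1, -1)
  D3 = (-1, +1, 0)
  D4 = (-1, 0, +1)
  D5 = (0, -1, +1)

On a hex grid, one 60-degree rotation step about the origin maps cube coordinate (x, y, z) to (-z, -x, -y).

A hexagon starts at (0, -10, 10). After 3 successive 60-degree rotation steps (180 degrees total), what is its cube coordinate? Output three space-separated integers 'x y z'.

Answer: 0 10 -10

Derivation:
Start: (0, -10, 10)
Step 1: (0, -10, 10) -> (-(10), -(0), -(-10)) = (-10, 0, 10)
Step 2: (-10, 0, 10) -> (-(10), -(-10), -(0)) = (-10, 10, 0)
Step 3: (-10, 10, 0) -> (-(0), -(-10), -(10)) = (0, 10, -10)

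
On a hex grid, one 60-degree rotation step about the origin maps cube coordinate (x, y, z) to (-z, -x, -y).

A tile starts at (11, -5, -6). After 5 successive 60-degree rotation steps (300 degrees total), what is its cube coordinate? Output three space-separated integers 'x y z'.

Start: (11, -5, -6)
Step 1: (11, -5, -6) -> (-(-6), -(11), -(-5)) = (6, -11, 5)
Step 2: (6, -11, 5) -> (-(5), -(6), -(-11)) = (-5, -6, 11)
Step 3: (-5, -6, 11) -> (-(11), -(-5), -(-6)) = (-11, 5, 6)
Step 4: (-11, 5, 6) -> (-(6), -(-11), -(5)) = (-6, 11, -5)
Step 5: (-6, 11, -5) -> (-(-5), -(-6), -(11)) = (5, 6, -11)

Answer: 5 6 -11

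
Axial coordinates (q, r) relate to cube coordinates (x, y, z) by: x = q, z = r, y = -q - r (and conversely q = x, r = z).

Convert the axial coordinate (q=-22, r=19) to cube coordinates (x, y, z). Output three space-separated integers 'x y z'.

Answer: -22 3 19

Derivation:
x = q = -22
z = r = 19
y = -x - z = -(-22) - (19) = 3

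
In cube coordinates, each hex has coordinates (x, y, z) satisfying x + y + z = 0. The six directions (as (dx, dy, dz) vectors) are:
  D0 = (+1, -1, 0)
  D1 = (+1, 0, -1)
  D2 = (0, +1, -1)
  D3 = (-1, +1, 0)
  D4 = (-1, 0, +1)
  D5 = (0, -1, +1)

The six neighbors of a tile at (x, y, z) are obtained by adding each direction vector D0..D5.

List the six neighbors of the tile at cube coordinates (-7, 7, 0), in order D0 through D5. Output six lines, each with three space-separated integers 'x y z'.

Center: (-7, 7, 0). Add each direction:
  D0: (-7, 7, 0) + (1, -1, 0) = (-6, 6, 0)
  D1: (-7, 7, 0) + (1, 0, -1) = (-6, 7, -1)
  D2: (-7, 7, 0) + (0, 1, -1) = (-7, 8, -1)
  D3: (-7, 7, 0) + (-1, 1, 0) = (-8, 8, 0)
  D4: (-7, 7, 0) + (-1, 0, 1) = (-8, 7, 1)
  D5: (-7, 7, 0) + (0, -1, 1) = (-7, 6, 1)

Answer: -6 6 0
-6 7 -1
-7 8 -1
-8 8 0
-8 7 1
-7 6 1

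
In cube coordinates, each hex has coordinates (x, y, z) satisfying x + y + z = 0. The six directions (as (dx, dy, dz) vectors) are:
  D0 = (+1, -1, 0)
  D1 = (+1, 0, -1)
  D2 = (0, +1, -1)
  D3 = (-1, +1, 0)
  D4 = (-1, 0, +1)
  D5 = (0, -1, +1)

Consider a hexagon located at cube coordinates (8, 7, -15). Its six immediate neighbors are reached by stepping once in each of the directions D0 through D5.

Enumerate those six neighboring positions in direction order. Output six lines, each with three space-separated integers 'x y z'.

Center: (8, 7, -15). Add each direction:
  D0: (8, 7, -15) + (1, -1, 0) = (9, 6, -15)
  D1: (8, 7, -15) + (1, 0, -1) = (9, 7, -16)
  D2: (8, 7, -15) + (0, 1, -1) = (8, 8, -16)
  D3: (8, 7, -15) + (-1, 1, 0) = (7, 8, -15)
  D4: (8, 7, -15) + (-1, 0, 1) = (7, 7, -14)
  D5: (8, 7, -15) + (0, -1, 1) = (8, 6, -14)

Answer: 9 6 -15
9 7 -16
8 8 -16
7 8 -15
7 7 -14
8 6 -14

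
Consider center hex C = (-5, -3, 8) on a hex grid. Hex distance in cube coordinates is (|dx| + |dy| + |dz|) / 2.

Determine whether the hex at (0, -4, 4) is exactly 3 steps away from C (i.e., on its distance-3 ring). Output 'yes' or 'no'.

Answer: no

Derivation:
|px - cx| = |0 - (-5)| = 5
|py - cy| = |-4 - (-3)| = 1
|pz - cz| = |4 - 8| = 4
distance = (5+1+4)/2 = 10/2 = 5
radius = 3; distance != radius -> no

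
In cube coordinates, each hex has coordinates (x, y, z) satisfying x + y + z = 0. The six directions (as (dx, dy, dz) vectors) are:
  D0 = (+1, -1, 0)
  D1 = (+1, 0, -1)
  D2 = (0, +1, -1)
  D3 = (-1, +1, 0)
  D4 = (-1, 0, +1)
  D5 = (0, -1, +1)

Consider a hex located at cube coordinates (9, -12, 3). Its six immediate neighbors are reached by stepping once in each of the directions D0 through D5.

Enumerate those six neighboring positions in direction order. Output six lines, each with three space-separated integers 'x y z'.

Answer: 10 -13 3
10 -12 2
9 -11 2
8 -11 3
8 -12 4
9 -13 4

Derivation:
Center: (9, -12, 3). Add each direction:
  D0: (9, -12, 3) + (1, -1, 0) = (10, -13, 3)
  D1: (9, -12, 3) + (1, 0, -1) = (10, -12, 2)
  D2: (9, -12, 3) + (0, 1, -1) = (9, -11, 2)
  D3: (9, -12, 3) + (-1, 1, 0) = (8, -11, 3)
  D4: (9, -12, 3) + (-1, 0, 1) = (8, -12, 4)
  D5: (9, -12, 3) + (0, -1, 1) = (9, -13, 4)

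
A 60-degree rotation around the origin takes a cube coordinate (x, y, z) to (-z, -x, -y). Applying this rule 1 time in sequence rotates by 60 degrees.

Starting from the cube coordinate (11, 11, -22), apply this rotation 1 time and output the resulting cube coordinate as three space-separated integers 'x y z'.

Start: (11, 11, -22)
Step 1: (11, 11, -22) -> (-(-22), -(11), -(11)) = (22, -11, -11)

Answer: 22 -11 -11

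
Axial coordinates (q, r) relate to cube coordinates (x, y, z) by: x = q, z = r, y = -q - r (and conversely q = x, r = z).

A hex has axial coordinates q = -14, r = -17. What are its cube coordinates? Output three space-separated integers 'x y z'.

Answer: -14 31 -17

Derivation:
x = q = -14
z = r = -17
y = -x - z = -(-14) - (-17) = 31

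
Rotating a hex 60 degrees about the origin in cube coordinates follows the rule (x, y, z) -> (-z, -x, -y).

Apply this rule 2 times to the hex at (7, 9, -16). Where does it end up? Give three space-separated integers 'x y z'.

Answer: 9 -16 7

Derivation:
Start: (7, 9, -16)
Step 1: (7, 9, -16) -> (-(-16), -(7), -(9)) = (16, -7, -9)
Step 2: (16, -7, -9) -> (-(-9), -(16), -(-7)) = (9, -16, 7)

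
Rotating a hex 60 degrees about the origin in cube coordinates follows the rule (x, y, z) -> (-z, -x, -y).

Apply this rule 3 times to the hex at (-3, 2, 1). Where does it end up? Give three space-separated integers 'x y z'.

Start: (-3, 2, 1)
Step 1: (-3, 2, 1) -> (-(1), -(-3), -(2)) = (-1, 3, -2)
Step 2: (-1, 3, -2) -> (-(-2), -(-1), -(3)) = (2, 1, -3)
Step 3: (2, 1, -3) -> (-(-3), -(2), -(1)) = (3, -2, -1)

Answer: 3 -2 -1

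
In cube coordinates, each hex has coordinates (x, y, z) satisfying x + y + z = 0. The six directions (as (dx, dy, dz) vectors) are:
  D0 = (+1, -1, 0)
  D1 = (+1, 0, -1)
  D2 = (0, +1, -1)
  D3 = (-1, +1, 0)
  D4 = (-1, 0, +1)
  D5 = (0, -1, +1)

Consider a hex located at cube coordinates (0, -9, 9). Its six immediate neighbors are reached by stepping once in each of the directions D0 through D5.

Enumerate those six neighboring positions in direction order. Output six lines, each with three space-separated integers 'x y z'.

Center: (0, -9, 9). Add each direction:
  D0: (0, -9, 9) + (1, -1, 0) = (1, -10, 9)
  D1: (0, -9, 9) + (1, 0, -1) = (1, -9, 8)
  D2: (0, -9, 9) + (0, 1, -1) = (0, -8, 8)
  D3: (0, -9, 9) + (-1, 1, 0) = (-1, -8, 9)
  D4: (0, -9, 9) + (-1, 0, 1) = (-1, -9, 10)
  D5: (0, -9, 9) + (0, -1, 1) = (0, -10, 10)

Answer: 1 -10 9
1 -9 8
0 -8 8
-1 -8 9
-1 -9 10
0 -10 10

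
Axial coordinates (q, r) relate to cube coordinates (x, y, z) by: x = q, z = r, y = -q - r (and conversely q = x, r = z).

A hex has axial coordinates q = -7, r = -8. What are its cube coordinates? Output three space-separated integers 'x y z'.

x = q = -7
z = r = -8
y = -x - z = -(-7) - (-8) = 15

Answer: -7 15 -8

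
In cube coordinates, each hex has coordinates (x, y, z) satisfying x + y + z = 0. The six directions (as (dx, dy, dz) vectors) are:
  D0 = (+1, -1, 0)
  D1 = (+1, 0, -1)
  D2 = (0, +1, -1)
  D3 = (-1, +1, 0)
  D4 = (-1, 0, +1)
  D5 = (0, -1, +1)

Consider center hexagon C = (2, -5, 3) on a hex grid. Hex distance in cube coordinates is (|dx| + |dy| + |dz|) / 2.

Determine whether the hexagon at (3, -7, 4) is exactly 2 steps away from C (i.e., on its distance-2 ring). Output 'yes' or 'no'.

Answer: yes

Derivation:
|px - cx| = |3 - 2| = 1
|py - cy| = |-7 - (-5)| = 2
|pz - cz| = |4 - 3| = 1
distance = (1+2+1)/2 = 4/2 = 2
radius = 2; distance == radius -> yes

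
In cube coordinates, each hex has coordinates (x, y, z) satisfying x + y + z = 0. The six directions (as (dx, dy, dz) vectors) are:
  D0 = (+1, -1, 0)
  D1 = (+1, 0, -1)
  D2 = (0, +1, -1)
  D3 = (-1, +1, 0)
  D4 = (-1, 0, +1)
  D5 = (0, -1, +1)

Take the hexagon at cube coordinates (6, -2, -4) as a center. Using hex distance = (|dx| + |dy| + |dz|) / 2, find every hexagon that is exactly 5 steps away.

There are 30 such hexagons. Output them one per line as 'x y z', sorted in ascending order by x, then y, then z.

Answer: 1 -2 1
1 -1 0
1 0 -1
1 1 -2
1 2 -3
1 3 -4
2 -3 1
2 3 -5
3 -4 1
3 3 -6
4 -5 1
4 3 -7
5 -6 1
5 3 -8
6 -7 1
6 3 -9
7 -7 0
7 2 -9
8 -7 -1
8 1 -9
9 -7 -2
9 0 -9
10 -7 -3
10 -1 -9
11 -7 -4
11 -6 -5
11 -5 -6
11 -4 -7
11 -3 -8
11 -2 -9

Derivation:
Walk ring at distance 5 from (6, -2, -4):
Start at center + D4*5 = (1, -2, 1)
  hex 0: (1, -2, 1)
  hex 1: (2, -3, 1)
  hex 2: (3, -4, 1)
  hex 3: (4, -5, 1)
  hex 4: (5, -6, 1)
  hex 5: (6, -7, 1)
  hex 6: (7, -7, 0)
  hex 7: (8, -7, -1)
  hex 8: (9, -7, -2)
  hex 9: (10, -7, -3)
  hex 10: (11, -7, -4)
  hex 11: (11, -6, -5)
  hex 12: (11, -5, -6)
  hex 13: (11, -4, -7)
  hex 14: (11, -3, -8)
  hex 15: (11, -2, -9)
  hex 16: (10, -1, -9)
  hex 17: (9, 0, -9)
  hex 18: (8, 1, -9)
  hex 19: (7, 2, -9)
  hex 20: (6, 3, -9)
  hex 21: (5, 3, -8)
  hex 22: (4, 3, -7)
  hex 23: (3, 3, -6)
  hex 24: (2, 3, -5)
  hex 25: (1, 3, -4)
  hex 26: (1, 2, -3)
  hex 27: (1, 1, -2)
  hex 28: (1, 0, -1)
  hex 29: (1, -1, 0)
Sorted: 30 hexes.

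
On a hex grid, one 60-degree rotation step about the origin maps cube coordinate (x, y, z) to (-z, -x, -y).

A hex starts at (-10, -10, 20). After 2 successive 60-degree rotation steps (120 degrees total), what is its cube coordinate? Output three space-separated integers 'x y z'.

Start: (-10, -10, 20)
Step 1: (-10, -10, 20) -> (-(20), -(-10), -(-10)) = (-20, 10, 10)
Step 2: (-20, 10, 10) -> (-(10), -(-20), -(10)) = (-10, 20, -10)

Answer: -10 20 -10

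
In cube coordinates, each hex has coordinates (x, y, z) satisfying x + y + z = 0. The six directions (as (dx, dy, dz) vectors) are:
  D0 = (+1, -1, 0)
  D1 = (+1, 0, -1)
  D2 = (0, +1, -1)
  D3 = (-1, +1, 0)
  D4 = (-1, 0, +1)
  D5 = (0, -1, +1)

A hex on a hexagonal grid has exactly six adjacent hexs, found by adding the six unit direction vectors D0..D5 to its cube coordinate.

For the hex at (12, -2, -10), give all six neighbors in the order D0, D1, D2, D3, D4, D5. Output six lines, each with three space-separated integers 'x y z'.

Answer: 13 -3 -10
13 -2 -11
12 -1 -11
11 -1 -10
11 -2 -9
12 -3 -9

Derivation:
Center: (12, -2, -10). Add each direction:
  D0: (12, -2, -10) + (1, -1, 0) = (13, -3, -10)
  D1: (12, -2, -10) + (1, 0, -1) = (13, -2, -11)
  D2: (12, -2, -10) + (0, 1, -1) = (12, -1, -11)
  D3: (12, -2, -10) + (-1, 1, 0) = (11, -1, -10)
  D4: (12, -2, -10) + (-1, 0, 1) = (11, -2, -9)
  D5: (12, -2, -10) + (0, -1, 1) = (12, -3, -9)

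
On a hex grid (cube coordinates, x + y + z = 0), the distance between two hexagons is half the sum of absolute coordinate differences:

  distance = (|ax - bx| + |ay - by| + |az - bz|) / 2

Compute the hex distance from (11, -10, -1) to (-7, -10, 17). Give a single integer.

Answer: 18

Derivation:
|ax - bx| = |11 - (-7)| = 18
|ay - by| = |-10 - (-10)| = 0
|az - bz| = |-1 - 17| = 18
distance = (18 + 0 + 18) / 2 = 36 / 2 = 18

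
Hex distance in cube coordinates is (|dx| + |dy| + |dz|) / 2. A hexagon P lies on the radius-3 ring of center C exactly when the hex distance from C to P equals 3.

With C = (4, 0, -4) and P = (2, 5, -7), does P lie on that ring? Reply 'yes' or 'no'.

Answer: no

Derivation:
|px - cx| = |2 - 4| = 2
|py - cy| = |5 - 0| = 5
|pz - cz| = |-7 - (-4)| = 3
distance = (2+5+3)/2 = 10/2 = 5
radius = 3; distance != radius -> no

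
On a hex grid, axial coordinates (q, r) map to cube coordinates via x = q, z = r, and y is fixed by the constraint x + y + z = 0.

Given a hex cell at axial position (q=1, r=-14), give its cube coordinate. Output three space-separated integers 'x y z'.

Answer: 1 13 -14

Derivation:
x = q = 1
z = r = -14
y = -x - z = -(1) - (-14) = 13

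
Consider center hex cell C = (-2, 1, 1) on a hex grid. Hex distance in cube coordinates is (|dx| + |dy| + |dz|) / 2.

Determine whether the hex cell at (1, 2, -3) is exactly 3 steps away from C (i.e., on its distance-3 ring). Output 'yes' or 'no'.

|px - cx| = |1 - (-2)| = 3
|py - cy| = |2 - 1| = 1
|pz - cz| = |-3 - 1| = 4
distance = (3+1+4)/2 = 8/2 = 4
radius = 3; distance != radius -> no

Answer: no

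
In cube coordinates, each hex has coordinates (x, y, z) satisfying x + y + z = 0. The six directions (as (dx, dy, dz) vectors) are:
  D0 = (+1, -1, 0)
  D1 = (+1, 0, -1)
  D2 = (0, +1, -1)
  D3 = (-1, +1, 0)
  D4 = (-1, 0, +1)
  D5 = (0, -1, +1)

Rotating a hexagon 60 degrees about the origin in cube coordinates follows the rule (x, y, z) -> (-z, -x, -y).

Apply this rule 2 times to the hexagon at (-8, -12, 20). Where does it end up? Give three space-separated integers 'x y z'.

Answer: -12 20 -8

Derivation:
Start: (-8, -12, 20)
Step 1: (-8, -12, 20) -> (-(20), -(-8), -(-12)) = (-20, 8, 12)
Step 2: (-20, 8, 12) -> (-(12), -(-20), -(8)) = (-12, 20, -8)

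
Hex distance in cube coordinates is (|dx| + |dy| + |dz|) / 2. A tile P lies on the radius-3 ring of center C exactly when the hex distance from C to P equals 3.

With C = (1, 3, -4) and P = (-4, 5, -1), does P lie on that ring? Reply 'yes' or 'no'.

|px - cx| = |-4 - 1| = 5
|py - cy| = |5 - 3| = 2
|pz - cz| = |-1 - (-4)| = 3
distance = (5+2+3)/2 = 10/2 = 5
radius = 3; distance != radius -> no

Answer: no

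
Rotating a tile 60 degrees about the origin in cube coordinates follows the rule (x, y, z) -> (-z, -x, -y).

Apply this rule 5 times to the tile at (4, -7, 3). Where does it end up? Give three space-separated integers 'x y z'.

Start: (4, -7, 3)
Step 1: (4, -7, 3) -> (-(3), -(4), -(-7)) = (-3, -4, 7)
Step 2: (-3, -4, 7) -> (-(7), -(-3), -(-4)) = (-7, 3, 4)
Step 3: (-7, 3, 4) -> (-(4), -(-7), -(3)) = (-4, 7, -3)
Step 4: (-4, 7, -3) -> (-(-3), -(-4), -(7)) = (3, 4, -7)
Step 5: (3, 4, -7) -> (-(-7), -(3), -(4)) = (7, -3, -4)

Answer: 7 -3 -4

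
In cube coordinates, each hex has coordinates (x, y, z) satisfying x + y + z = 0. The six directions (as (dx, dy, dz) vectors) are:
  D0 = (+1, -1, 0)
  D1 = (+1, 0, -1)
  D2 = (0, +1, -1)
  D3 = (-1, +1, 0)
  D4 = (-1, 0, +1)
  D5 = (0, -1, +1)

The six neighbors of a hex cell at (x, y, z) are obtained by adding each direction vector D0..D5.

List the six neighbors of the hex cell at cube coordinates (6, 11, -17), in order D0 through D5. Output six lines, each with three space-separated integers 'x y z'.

Answer: 7 10 -17
7 11 -18
6 12 -18
5 12 -17
5 11 -16
6 10 -16

Derivation:
Center: (6, 11, -17). Add each direction:
  D0: (6, 11, -17) + (1, -1, 0) = (7, 10, -17)
  D1: (6, 11, -17) + (1, 0, -1) = (7, 11, -18)
  D2: (6, 11, -17) + (0, 1, -1) = (6, 12, -18)
  D3: (6, 11, -17) + (-1, 1, 0) = (5, 12, -17)
  D4: (6, 11, -17) + (-1, 0, 1) = (5, 11, -16)
  D5: (6, 11, -17) + (0, -1, 1) = (6, 10, -16)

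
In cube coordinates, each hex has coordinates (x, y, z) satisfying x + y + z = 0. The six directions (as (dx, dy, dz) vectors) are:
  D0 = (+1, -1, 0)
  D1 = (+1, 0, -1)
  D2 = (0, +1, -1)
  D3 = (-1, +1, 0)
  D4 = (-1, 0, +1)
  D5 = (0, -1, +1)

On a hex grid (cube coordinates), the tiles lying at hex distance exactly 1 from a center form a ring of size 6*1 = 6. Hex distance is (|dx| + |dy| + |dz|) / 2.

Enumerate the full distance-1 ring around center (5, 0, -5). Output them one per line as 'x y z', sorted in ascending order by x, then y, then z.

Walk ring at distance 1 from (5, 0, -5):
Start at center + D4*1 = (4, 0, -4)
  hex 0: (4, 0, -4)
  hex 1: (5, -1, -4)
  hex 2: (6, -1, -5)
  hex 3: (6, 0, -6)
  hex 4: (5, 1, -6)
  hex 5: (4, 1, -5)
Sorted: 6 hexes.

Answer: 4 0 -4
4 1 -5
5 -1 -4
5 1 -6
6 -1 -5
6 0 -6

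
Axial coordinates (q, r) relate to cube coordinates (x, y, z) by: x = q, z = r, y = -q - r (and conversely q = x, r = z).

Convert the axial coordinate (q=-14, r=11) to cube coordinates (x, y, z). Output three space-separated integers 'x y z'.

Answer: -14 3 11

Derivation:
x = q = -14
z = r = 11
y = -x - z = -(-14) - (11) = 3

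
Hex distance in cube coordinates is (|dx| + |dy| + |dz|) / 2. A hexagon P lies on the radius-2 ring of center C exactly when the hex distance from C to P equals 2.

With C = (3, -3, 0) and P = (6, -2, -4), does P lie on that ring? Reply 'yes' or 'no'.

|px - cx| = |6 - 3| = 3
|py - cy| = |-2 - (-3)| = 1
|pz - cz| = |-4 - 0| = 4
distance = (3+1+4)/2 = 8/2 = 4
radius = 2; distance != radius -> no

Answer: no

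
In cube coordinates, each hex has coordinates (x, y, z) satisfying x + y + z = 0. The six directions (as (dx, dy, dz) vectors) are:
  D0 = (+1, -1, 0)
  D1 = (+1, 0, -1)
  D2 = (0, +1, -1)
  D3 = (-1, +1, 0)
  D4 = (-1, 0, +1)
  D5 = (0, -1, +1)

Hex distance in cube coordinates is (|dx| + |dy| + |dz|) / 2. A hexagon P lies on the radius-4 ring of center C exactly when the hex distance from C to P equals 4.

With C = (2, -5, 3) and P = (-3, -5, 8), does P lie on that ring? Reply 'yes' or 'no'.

Answer: no

Derivation:
|px - cx| = |-3 - 2| = 5
|py - cy| = |-5 - (-5)| = 0
|pz - cz| = |8 - 3| = 5
distance = (5+0+5)/2 = 10/2 = 5
radius = 4; distance != radius -> no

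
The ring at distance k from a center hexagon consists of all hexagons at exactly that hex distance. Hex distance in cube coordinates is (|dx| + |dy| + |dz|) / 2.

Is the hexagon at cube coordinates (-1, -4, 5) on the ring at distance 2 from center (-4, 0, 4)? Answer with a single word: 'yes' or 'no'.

|px - cx| = |-1 - (-4)| = 3
|py - cy| = |-4 - 0| = 4
|pz - cz| = |5 - 4| = 1
distance = (3+4+1)/2 = 8/2 = 4
radius = 2; distance != radius -> no

Answer: no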